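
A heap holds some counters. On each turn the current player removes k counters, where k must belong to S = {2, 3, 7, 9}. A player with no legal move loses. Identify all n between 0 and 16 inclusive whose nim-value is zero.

0, 1, 5, 6, 11, 16

n :  0  1  2  3  4  5  6  7  8  9 10 11 12 13 14 15 16
G :  0  0  1  1  2  0  0  1  1  2  2  0  3  1  2  2  0
P-positions are exactly the n with G(n) = 0.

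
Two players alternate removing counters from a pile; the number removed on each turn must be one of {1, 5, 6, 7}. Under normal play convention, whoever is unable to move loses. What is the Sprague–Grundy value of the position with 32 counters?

G(0) = 0
G(1) = mex{0} = 1
G(2) = mex{1} = 0
G(3) = mex{0} = 1
G(4) = mex{1} = 0
G(5) = mex{0,0} = 1
G(6) = mex{1,1,0} = 2
G(7) = mex{2,0,1,0} = 3
G(8) = mex{3,1,0,1} = 2
G(9) = mex{2,0,1,0} = 3
G(10) = mex{3,1,0,1} = 2
G(11) = mex{2,2,1,0} = 3
G(12) = mex{3,3,2,1} = 0
G(13) = mex{0,2,3,2} = 1
G(14) = mex{1,3,2,3} = 0
G(15) = mex{0,2,3,2} = 1
G(16) = mex{1,3,2,3} = 0
G(17) = mex{0,0,3,2} = 1
G(18) = mex{1,1,0,3} = 2
G(19) = mex{2,0,1,0} = 3
G(20) = mex{3,1,0,1} = 2
G(21) = mex{2,0,1,0} = 3
G(22) = mex{3,1,0,1} = 2
G(23) = mex{2,2,1,0} = 3
G(24) = mex{3,3,2,1} = 0
G(25) = mex{0,2,3,2} = 1
G(26) = mex{1,3,2,3} = 0
G(27) = mex{0,2,3,2} = 1
G(28) = mex{1,3,2,3} = 0
G(29) = mex{0,0,3,2} = 1
G(30) = mex{1,1,0,3} = 2
G(31) = mex{2,0,1,0} = 3
G(32) = mex{3,1,0,1} = 2

2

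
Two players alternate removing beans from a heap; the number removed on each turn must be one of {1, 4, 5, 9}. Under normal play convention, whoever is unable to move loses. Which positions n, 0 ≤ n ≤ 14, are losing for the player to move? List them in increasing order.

n :  0  1  2  3  4  5  6  7  8  9 10 11 12 13 14
G :  0  1  0  1  2  3  2  3  0  1  0  1  2  3  2
P-positions are exactly the n with G(n) = 0.

0, 2, 8, 10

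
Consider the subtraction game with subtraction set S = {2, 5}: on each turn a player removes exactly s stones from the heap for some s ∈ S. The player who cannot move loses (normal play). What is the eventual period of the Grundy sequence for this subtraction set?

n :  0  1  2  3  4  5  6  7  8  9 10 11 12 13 14 15
G :  0  0  1  1  0  2  1  0  0  1  1  0  2  1  0  0
G(n+7) = G(n) holds for n = 0,…,4 (a full window of length max(S) = 5), so the sequence is purely periodic with period 7.

7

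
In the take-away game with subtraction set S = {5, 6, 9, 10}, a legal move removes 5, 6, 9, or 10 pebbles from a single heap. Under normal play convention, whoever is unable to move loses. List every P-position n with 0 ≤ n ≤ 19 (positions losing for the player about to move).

G(0) = 0
G(1) = mex{} = 0
G(2) = mex{} = 0
G(3) = mex{} = 0
G(4) = mex{} = 0
G(5) = mex{0} = 1
G(6) = mex{0,0} = 1
G(7) = mex{0,0} = 1
G(8) = mex{0,0} = 1
G(9) = mex{0,0,0} = 1
G(10) = mex{1,0,0,0} = 2
G(11) = mex{1,1,0,0} = 2
G(12) = mex{1,1,0,0} = 2
G(13) = mex{1,1,0,0} = 2
G(14) = mex{1,1,1,0} = 2
G(15) = mex{2,1,1,1} = 0
G(16) = mex{2,2,1,1} = 0
G(17) = mex{2,2,1,1} = 0
G(18) = mex{2,2,1,1} = 0
G(19) = mex{2,2,2,1} = 0
P-positions are exactly the n with G(n) = 0.

0, 1, 2, 3, 4, 15, 16, 17, 18, 19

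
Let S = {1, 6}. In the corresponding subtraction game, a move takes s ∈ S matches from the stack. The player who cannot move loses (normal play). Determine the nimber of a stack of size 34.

2

G(0) = 0
G(1) = mex{0} = 1
G(2) = mex{1} = 0
G(3) = mex{0} = 1
G(4) = mex{1} = 0
G(5) = mex{0} = 1
G(6) = mex{1,0} = 2
G(7) = mex{2,1} = 0
G(8) = mex{0,0} = 1
G(9) = mex{1,1} = 0
G(10) = mex{0,0} = 1
G(11) = mex{1,1} = 0
G(12) = mex{0,2} = 1
G(13) = mex{1,0} = 2
G(14) = mex{2,1} = 0
G(15) = mex{0,0} = 1
G(16) = mex{1,1} = 0
G(17) = mex{0,0} = 1
G(18) = mex{1,1} = 0
G(19) = mex{0,2} = 1
G(20) = mex{1,0} = 2
G(21) = mex{2,1} = 0
G(22) = mex{0,0} = 1
G(23) = mex{1,1} = 0
G(24) = mex{0,0} = 1
G(25) = mex{1,1} = 0
G(26) = mex{0,2} = 1
G(27) = mex{1,0} = 2
G(28) = mex{2,1} = 0
G(29) = mex{0,0} = 1
G(30) = mex{1,1} = 0
G(31) = mex{0,0} = 1
G(32) = mex{1,1} = 0
G(33) = mex{0,2} = 1
G(34) = mex{1,0} = 2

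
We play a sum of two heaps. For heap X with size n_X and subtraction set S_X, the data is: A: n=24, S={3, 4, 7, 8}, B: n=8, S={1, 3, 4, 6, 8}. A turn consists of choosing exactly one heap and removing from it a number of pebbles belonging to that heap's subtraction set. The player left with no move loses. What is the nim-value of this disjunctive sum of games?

1

Heap A, S = {3, 4, 7, 8}:
G(0) = 0
G(1) = mex{} = 0
G(2) = mex{} = 0
G(3) = mex{0} = 1
G(4) = mex{0,0} = 1
G(5) = mex{0,0} = 1
G(6) = mex{1,0} = 2
G(7) = mex{1,1,0} = 2
G(8) = mex{1,1,0,0} = 2
G(9) = mex{2,1,0,0} = 3
G(10) = mex{2,2,1,0} = 3
G(11) = mex{2,2,1,1} = 0
G(12) = mex{3,2,1,1} = 0
G(13) = mex{3,3,2,1} = 0
G(14) = mex{0,3,2,2} = 1
G(15) = mex{0,0,2,2} = 1
G(16) = mex{0,0,3,2} = 1
G(17) = mex{1,0,3,3} = 2
G(18) = mex{1,1,0,3} = 2
G(19) = mex{1,1,0,0} = 2
G(20) = mex{2,1,0,0} = 3
G(21) = mex{2,2,1,0} = 3
G(22) = mex{2,2,1,1} = 0
G(23) = mex{3,2,1,1} = 0
G(24) = mex{3,3,2,1} = 0
G_A(24) = 0.
Heap B, S = {1, 3, 4, 6, 8}:
G(0) = 0
G(1) = mex{0} = 1
G(2) = mex{1} = 0
G(3) = mex{0,0} = 1
G(4) = mex{1,1,0} = 2
G(5) = mex{2,0,1} = 3
G(6) = mex{3,1,0,0} = 2
G(7) = mex{2,2,1,1} = 0
G(8) = mex{0,3,2,0,0} = 1
G_B(8) = 1.
Combined Grundy value = 0 ⊕ 1 = 1.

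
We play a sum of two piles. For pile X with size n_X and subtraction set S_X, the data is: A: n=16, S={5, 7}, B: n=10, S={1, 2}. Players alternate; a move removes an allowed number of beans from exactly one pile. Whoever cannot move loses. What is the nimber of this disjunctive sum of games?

Pile A, S = {5, 7}:
n :  0  1  2  3  4  5  6  7  8  9 10 11 12 13 14 15 16
G :  0  0  0  0  0  1  1  1  1  1  2  2  0  0  0  0  0
G_A(16) = 0.
Pile B, S = {1, 2}:
G(0) = 0
G(1) = mex{0} = 1
G(2) = mex{1,0} = 2
G(3) = mex{2,1} = 0
G(4) = mex{0,2} = 1
G(5) = mex{1,0} = 2
G(6) = mex{2,1} = 0
G(7) = mex{0,2} = 1
G(8) = mex{1,0} = 2
G(9) = mex{2,1} = 0
G(10) = mex{0,2} = 1
G_B(10) = 1.
Combined Grundy value = 0 ⊕ 1 = 1.

1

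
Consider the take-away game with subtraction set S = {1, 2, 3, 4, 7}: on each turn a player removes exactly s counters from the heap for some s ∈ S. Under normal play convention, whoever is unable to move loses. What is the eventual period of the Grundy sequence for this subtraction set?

5

G(0) = 0
G(1) = mex{0} = 1
G(2) = mex{1,0} = 2
G(3) = mex{2,1,0} = 3
G(4) = mex{3,2,1,0} = 4
G(5) = mex{4,3,2,1} = 0
G(6) = mex{0,4,3,2} = 1
G(7) = mex{1,0,4,3,0} = 2
G(8) = mex{2,1,0,4,1} = 3
G(9) = mex{3,2,1,0,2} = 4
G(10) = mex{4,3,2,1,3} = 0
G(11) = mex{0,4,3,2,4} = 1
G(12) = mex{1,0,4,3,0} = 2
G(13) = mex{2,1,0,4,1} = 3
G(14) = mex{3,2,1,0,2} = 4
G(n+5) = G(n) holds for n = 0,…,6 (a full window of length max(S) = 7), so the sequence is purely periodic with period 5.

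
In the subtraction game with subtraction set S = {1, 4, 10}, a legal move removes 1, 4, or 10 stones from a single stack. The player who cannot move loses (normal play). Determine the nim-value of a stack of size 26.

2

n :  0  1  2  3  4  5  6  7  8  9 10 11 12 13 14 15 16 17 18 19 20 21 22 23 24 25 26
G :  0  1  0  1  2  0  1  0  1  2  3  2  3  0  1  3  0  1  0  1  2  0  1  2  0  1  2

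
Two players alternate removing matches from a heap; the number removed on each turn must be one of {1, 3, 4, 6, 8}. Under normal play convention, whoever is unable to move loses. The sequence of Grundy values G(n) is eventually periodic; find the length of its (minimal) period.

n :  0  1  2  3  4  5  6  7  8  9 10 11 12 13 14 15 16
G :  0  1  0  1  2  3  2  0  1  0  1  2  3  2  0  1  0
G(n+7) = G(n) holds for n = 0,…,7 (a full window of length max(S) = 8), so the sequence is purely periodic with period 7.

7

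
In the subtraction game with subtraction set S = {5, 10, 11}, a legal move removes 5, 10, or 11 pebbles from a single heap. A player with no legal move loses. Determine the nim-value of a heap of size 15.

G(0) = 0
G(1) = mex{} = 0
G(2) = mex{} = 0
G(3) = mex{} = 0
G(4) = mex{} = 0
G(5) = mex{0} = 1
G(6) = mex{0} = 1
G(7) = mex{0} = 1
G(8) = mex{0} = 1
G(9) = mex{0} = 1
G(10) = mex{1,0} = 2
G(11) = mex{1,0,0} = 2
G(12) = mex{1,0,0} = 2
G(13) = mex{1,0,0} = 2
G(14) = mex{1,0,0} = 2
G(15) = mex{2,1,0} = 3

3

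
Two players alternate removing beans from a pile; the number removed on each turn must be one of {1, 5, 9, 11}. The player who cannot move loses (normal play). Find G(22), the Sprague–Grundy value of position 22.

n :  0  1  2  3  4  5  6  7  8  9 10 11 12 13 14 15 16 17 18 19 20 21 22
G :  0  1  0  1  0  1  0  1  0  1  0  1  0  1  0  1  0  1  0  1  0  1  0

0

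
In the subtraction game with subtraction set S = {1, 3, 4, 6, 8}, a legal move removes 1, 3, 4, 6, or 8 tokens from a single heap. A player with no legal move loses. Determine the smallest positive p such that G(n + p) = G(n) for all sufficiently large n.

n :  0  1  2  3  4  5  6  7  8  9 10 11 12 13 14 15 16
G :  0  1  0  1  2  3  2  0  1  0  1  2  3  2  0  1  0
G(n+7) = G(n) holds for n = 0,…,7 (a full window of length max(S) = 8), so the sequence is purely periodic with period 7.

7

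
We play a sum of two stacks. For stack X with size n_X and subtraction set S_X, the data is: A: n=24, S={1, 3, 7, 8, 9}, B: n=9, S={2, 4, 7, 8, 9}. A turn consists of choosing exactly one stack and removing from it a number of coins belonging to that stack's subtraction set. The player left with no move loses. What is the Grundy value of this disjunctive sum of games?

6

Stack A, S = {1, 3, 7, 8, 9}:
G(0) = 0
G(1) = mex{0} = 1
G(2) = mex{1} = 0
G(3) = mex{0,0} = 1
G(4) = mex{1,1} = 0
G(5) = mex{0,0} = 1
G(6) = mex{1,1} = 0
G(7) = mex{0,0,0} = 1
G(8) = mex{1,1,1,0} = 2
G(9) = mex{2,0,0,1,0} = 3
G(10) = mex{3,1,1,0,1} = 2
G(11) = mex{2,2,0,1,0} = 3
G(12) = mex{3,3,1,0,1} = 2
G(13) = mex{2,2,0,1,0} = 3
G(14) = mex{3,3,1,0,1} = 2
G(15) = mex{2,2,2,1,0} = 3
G(16) = mex{3,3,3,2,1} = 0
G(17) = mex{0,2,2,3,2} = 1
G(18) = mex{1,3,3,2,3} = 0
G(19) = mex{0,0,2,3,2} = 1
G(20) = mex{1,1,3,2,3} = 0
G(21) = mex{0,0,2,3,2} = 1
G(22) = mex{1,1,3,2,3} = 0
G(23) = mex{0,0,0,3,2} = 1
G(24) = mex{1,1,1,0,3} = 2
G_A(24) = 2.
Stack B, S = {2, 4, 7, 8, 9}:
G(0) = 0
G(1) = mex{} = 0
G(2) = mex{0} = 1
G(3) = mex{0} = 1
G(4) = mex{1,0} = 2
G(5) = mex{1,0} = 2
G(6) = mex{2,1} = 0
G(7) = mex{2,1,0} = 3
G(8) = mex{0,2,0,0} = 1
G(9) = mex{3,2,1,0,0} = 4
G_B(9) = 4.
Combined Grundy value = 2 ⊕ 4 = 6.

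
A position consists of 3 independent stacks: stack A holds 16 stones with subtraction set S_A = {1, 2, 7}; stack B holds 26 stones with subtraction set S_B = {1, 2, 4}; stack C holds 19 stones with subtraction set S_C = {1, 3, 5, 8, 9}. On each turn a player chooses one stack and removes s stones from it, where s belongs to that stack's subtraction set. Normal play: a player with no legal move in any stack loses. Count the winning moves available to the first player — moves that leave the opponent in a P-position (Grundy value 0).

2

Stack A, S = {1, 2, 7}:
G(0) = 0
G(1) = mex{0} = 1
G(2) = mex{1,0} = 2
G(3) = mex{2,1} = 0
G(4) = mex{0,2} = 1
G(5) = mex{1,0} = 2
G(6) = mex{2,1} = 0
G(7) = mex{0,2,0} = 1
G(8) = mex{1,0,1} = 2
G(9) = mex{2,1,2} = 0
G(10) = mex{0,2,0} = 1
G(11) = mex{1,0,1} = 2
G(12) = mex{2,1,2} = 0
G(13) = mex{0,2,0} = 1
G(14) = mex{1,0,1} = 2
G(15) = mex{2,1,2} = 0
G(16) = mex{0,2,0} = 1
G_A(16) = 1.
Stack B, S = {1, 2, 4}:
n :  0  1  2  3  4  5  6  7  8  9 10 11 12 13 14 15 16 17 18 19 20 21 22 23 24 25 26
G :  0  1  2  0  1  2  0  1  2  0  1  2  0  1  2  0  1  2  0  1  2  0  1  2  0  1  2
G_B(26) = 2.
Stack C, S = {1, 3, 5, 8, 9}:
G(0) = 0
G(1) = mex{0} = 1
G(2) = mex{1} = 0
G(3) = mex{0,0} = 1
G(4) = mex{1,1} = 0
G(5) = mex{0,0,0} = 1
G(6) = mex{1,1,1} = 0
G(7) = mex{0,0,0} = 1
G(8) = mex{1,1,1,0} = 2
G(9) = mex{2,0,0,1,0} = 3
G(10) = mex{3,1,1,0,1} = 2
G(11) = mex{2,2,0,1,0} = 3
G(12) = mex{3,3,1,0,1} = 2
G(13) = mex{2,2,2,1,0} = 3
G(14) = mex{3,3,3,0,1} = 2
G(15) = mex{2,2,2,1,0} = 3
G(16) = mex{3,3,3,2,1} = 0
G(17) = mex{0,2,2,3,2} = 1
G(18) = mex{1,3,3,2,3} = 0
G(19) = mex{0,0,2,3,2} = 1
G_C(19) = 1.
Combined Grundy value = 1 ⊕ 2 ⊕ 1 = 2.
A winning move leaves total XOR = 0, i.e. changes one component's Grundy value g to g ⊕ X where X is the current total.
Stack A: need g' = 1⊕2 = 3. Options: 16−1→G=0, 16−2→G=2, 16−7→G=0. Hits: 0.
Stack B: need g' = 2⊕2 = 0. Options: 26−1→G=1, 26−2→G=0, 26−4→G=1. Hits: 1.
Stack C: need g' = 1⊕2 = 3. Options: 19−1→G=0, 19−3→G=0, 19−5→G=2, 19−8→G=3, 19−9→G=2. Hits: 1.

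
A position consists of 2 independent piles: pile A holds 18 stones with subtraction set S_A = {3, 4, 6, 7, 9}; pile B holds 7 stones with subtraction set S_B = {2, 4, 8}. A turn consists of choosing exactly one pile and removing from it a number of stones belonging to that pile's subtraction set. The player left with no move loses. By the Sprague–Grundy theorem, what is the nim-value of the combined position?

Pile A, S = {3, 4, 6, 7, 9}:
n :  0  1  2  3  4  5  6  7  8  9 10 11 12 13 14 15 16 17 18
G :  0  0  0  1  1  1  2  2  2  3  3  3  0  0  0  1  1  1  2
G_A(18) = 2.
Pile B, S = {2, 4, 8}:
n : 0 1 2 3 4 5 6 7
G : 0 0 1 1 2 2 0 0
G_B(7) = 0.
Combined Grundy value = 2 ⊕ 0 = 2.

2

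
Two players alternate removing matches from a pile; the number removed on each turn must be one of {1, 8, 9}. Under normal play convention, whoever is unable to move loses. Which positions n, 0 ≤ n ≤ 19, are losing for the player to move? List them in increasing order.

0, 2, 4, 6, 16, 18

G(0) = 0
G(1) = mex{0} = 1
G(2) = mex{1} = 0
G(3) = mex{0} = 1
G(4) = mex{1} = 0
G(5) = mex{0} = 1
G(6) = mex{1} = 0
G(7) = mex{0} = 1
G(8) = mex{1,0} = 2
G(9) = mex{2,1,0} = 3
G(10) = mex{3,0,1} = 2
G(11) = mex{2,1,0} = 3
G(12) = mex{3,0,1} = 2
G(13) = mex{2,1,0} = 3
G(14) = mex{3,0,1} = 2
G(15) = mex{2,1,0} = 3
G(16) = mex{3,2,1} = 0
G(17) = mex{0,3,2} = 1
G(18) = mex{1,2,3} = 0
G(19) = mex{0,3,2} = 1
P-positions are exactly the n with G(n) = 0.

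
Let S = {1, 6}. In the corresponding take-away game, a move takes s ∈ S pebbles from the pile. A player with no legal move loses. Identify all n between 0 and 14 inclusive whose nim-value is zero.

n :  0  1  2  3  4  5  6  7  8  9 10 11 12 13 14
G :  0  1  0  1  0  1  2  0  1  0  1  0  1  2  0
P-positions are exactly the n with G(n) = 0.

0, 2, 4, 7, 9, 11, 14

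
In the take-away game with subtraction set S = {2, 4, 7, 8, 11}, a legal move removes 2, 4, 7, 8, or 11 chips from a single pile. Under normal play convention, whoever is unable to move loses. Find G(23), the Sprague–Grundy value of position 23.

1

G(0) = 0
G(1) = mex{} = 0
G(2) = mex{0} = 1
G(3) = mex{0} = 1
G(4) = mex{1,0} = 2
G(5) = mex{1,0} = 2
G(6) = mex{2,1} = 0
G(7) = mex{2,1,0} = 3
G(8) = mex{0,2,0,0} = 1
G(9) = mex{3,2,1,0} = 4
G(10) = mex{1,0,1,1} = 2
G(11) = mex{4,3,2,1,0} = 5
G(12) = mex{2,1,2,2,0} = 3
G(13) = mex{5,4,0,2,1} = 3
G(14) = mex{3,2,3,0,1} = 4
G(15) = mex{3,5,1,3,2} = 0
G(16) = mex{4,3,4,1,2} = 0
G(17) = mex{0,3,2,4,0} = 1
G(18) = mex{0,4,5,2,3} = 1
G(19) = mex{1,0,3,5,1} = 2
G(20) = mex{1,0,3,3,4} = 2
G(21) = mex{2,1,4,3,2} = 0
G(22) = mex{2,1,0,4,5} = 3
G(23) = mex{0,2,0,0,3} = 1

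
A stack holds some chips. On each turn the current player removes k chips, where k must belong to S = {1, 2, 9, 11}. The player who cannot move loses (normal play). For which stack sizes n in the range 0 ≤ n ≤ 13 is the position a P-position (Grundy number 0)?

0, 3, 6, 10, 13

G(0) = 0
G(1) = mex{0} = 1
G(2) = mex{1,0} = 2
G(3) = mex{2,1} = 0
G(4) = mex{0,2} = 1
G(5) = mex{1,0} = 2
G(6) = mex{2,1} = 0
G(7) = mex{0,2} = 1
G(8) = mex{1,0} = 2
G(9) = mex{2,1,0} = 3
G(10) = mex{3,2,1} = 0
G(11) = mex{0,3,2,0} = 1
G(12) = mex{1,0,0,1} = 2
G(13) = mex{2,1,1,2} = 0
P-positions are exactly the n with G(n) = 0.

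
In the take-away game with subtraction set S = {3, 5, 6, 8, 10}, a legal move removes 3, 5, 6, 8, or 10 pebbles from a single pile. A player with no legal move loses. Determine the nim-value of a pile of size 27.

0

n :  0  1  2  3  4  5  6  7  8  9 10 11 12 13 14 15 16 17 18 19 20 21 22 23 24 25 26 27
G :  0  0  0  1  1  1  2  2  2  3  3  3  4  0  0  0  1  1  1  2  2  2  3  3  3  4  0  0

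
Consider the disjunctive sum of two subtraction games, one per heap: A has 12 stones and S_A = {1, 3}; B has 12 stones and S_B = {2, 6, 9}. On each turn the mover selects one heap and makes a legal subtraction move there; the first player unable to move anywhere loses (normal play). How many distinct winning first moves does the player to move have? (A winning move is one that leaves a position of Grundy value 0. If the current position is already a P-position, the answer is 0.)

0

Heap A, S = {1, 3}:
G(0) = 0
G(1) = mex{0} = 1
G(2) = mex{1} = 0
G(3) = mex{0,0} = 1
G(4) = mex{1,1} = 0
G(5) = mex{0,0} = 1
G(6) = mex{1,1} = 0
G(7) = mex{0,0} = 1
G(8) = mex{1,1} = 0
G(9) = mex{0,0} = 1
G(10) = mex{1,1} = 0
G(11) = mex{0,0} = 1
G(12) = mex{1,1} = 0
G_A(12) = 0.
Heap B, S = {2, 6, 9}:
n :  0  1  2  3  4  5  6  7  8  9 10 11 12
G :  0  0  1  1  0  0  1  1  0  2  1  3  0
G_B(12) = 0.
Combined Grundy value = 0 ⊕ 0 = 0.
A winning move leaves total XOR = 0, i.e. changes one component's Grundy value g to g ⊕ X where X is the current total.
Heap A: target g' = 0⊕0 = 0, but every legal move changes the Grundy value (mex property), so 0 moves.
Heap B: target g' = 0⊕0 = 0, but every legal move changes the Grundy value (mex property), so 0 moves.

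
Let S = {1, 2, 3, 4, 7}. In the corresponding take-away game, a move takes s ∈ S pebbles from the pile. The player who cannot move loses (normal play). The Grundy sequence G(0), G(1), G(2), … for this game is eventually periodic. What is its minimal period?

G(0) = 0
G(1) = mex{0} = 1
G(2) = mex{1,0} = 2
G(3) = mex{2,1,0} = 3
G(4) = mex{3,2,1,0} = 4
G(5) = mex{4,3,2,1} = 0
G(6) = mex{0,4,3,2} = 1
G(7) = mex{1,0,4,3,0} = 2
G(8) = mex{2,1,0,4,1} = 3
G(9) = mex{3,2,1,0,2} = 4
G(10) = mex{4,3,2,1,3} = 0
G(11) = mex{0,4,3,2,4} = 1
G(12) = mex{1,0,4,3,0} = 2
G(13) = mex{2,1,0,4,1} = 3
G(14) = mex{3,2,1,0,2} = 4
G(n+5) = G(n) holds for n = 0,…,6 (a full window of length max(S) = 7), so the sequence is purely periodic with period 5.

5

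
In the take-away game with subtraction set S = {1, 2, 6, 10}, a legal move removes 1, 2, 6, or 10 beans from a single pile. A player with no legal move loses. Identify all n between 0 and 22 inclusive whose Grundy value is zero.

0, 3, 7, 11, 14, 18, 22

n :  0  1  2  3  4  5  6  7  8  9 10 11 12 13 14 15 16 17 18 19 20 21 22
G :  0  1  2  0  1  2  3  0  1  2  3  0  1  2  0  1  2  3  0  1  2  3  0
P-positions are exactly the n with G(n) = 0.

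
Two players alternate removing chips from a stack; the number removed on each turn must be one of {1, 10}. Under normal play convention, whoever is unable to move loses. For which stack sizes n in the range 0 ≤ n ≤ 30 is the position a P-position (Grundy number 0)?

n :  0  1  2  3  4  5  6  7  8  9 10 11 12 13 14 15 16 17 18 19 20 21 22 23 24 25 26 27 28 29 30
G :  0  1  0  1  0  1  0  1  0  1  2  0  1  0  1  0  1  0  1  0  1  2  0  1  0  1  0  1  0  1  0
P-positions are exactly the n with G(n) = 0.

0, 2, 4, 6, 8, 11, 13, 15, 17, 19, 22, 24, 26, 28, 30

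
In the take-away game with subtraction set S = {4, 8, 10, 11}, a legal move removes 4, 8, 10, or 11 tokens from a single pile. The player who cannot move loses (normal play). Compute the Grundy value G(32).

n :  0  1  2  3  4  5  6  7  8  9 10 11 12 13 14 15 16 17 18 19 20 21 22 23 24 25 26 27 28 29 30 31 32
G :  0  0  0  0  1  1  1  1  2  2  2  2  3  3  3  0  0  0  0  1  1  1  1  2  2  2  2  3  3  3  0  0  0

0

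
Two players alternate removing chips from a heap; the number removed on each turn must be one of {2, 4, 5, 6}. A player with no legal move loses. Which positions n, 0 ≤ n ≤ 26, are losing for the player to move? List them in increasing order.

0, 1, 8, 9, 16, 17, 24, 25

G(0) = 0
G(1) = mex{} = 0
G(2) = mex{0} = 1
G(3) = mex{0} = 1
G(4) = mex{1,0} = 2
G(5) = mex{1,0,0} = 2
G(6) = mex{2,1,0,0} = 3
G(7) = mex{2,1,1,0} = 3
G(8) = mex{3,2,1,1} = 0
G(9) = mex{3,2,2,1} = 0
G(10) = mex{0,3,2,2} = 1
G(11) = mex{0,3,3,2} = 1
G(12) = mex{1,0,3,3} = 2
G(13) = mex{1,0,0,3} = 2
G(14) = mex{2,1,0,0} = 3
G(15) = mex{2,1,1,0} = 3
G(16) = mex{3,2,1,1} = 0
G(17) = mex{3,2,2,1} = 0
G(18) = mex{0,3,2,2} = 1
G(19) = mex{0,3,3,2} = 1
G(20) = mex{1,0,3,3} = 2
G(21) = mex{1,0,0,3} = 2
G(22) = mex{2,1,0,0} = 3
G(23) = mex{2,1,1,0} = 3
G(24) = mex{3,2,1,1} = 0
G(25) = mex{3,2,2,1} = 0
G(26) = mex{0,3,2,2} = 1
P-positions are exactly the n with G(n) = 0.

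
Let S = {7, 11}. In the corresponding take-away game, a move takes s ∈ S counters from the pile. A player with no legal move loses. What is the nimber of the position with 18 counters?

G(0) = 0
G(1) = mex{} = 0
G(2) = mex{} = 0
G(3) = mex{} = 0
G(4) = mex{} = 0
G(5) = mex{} = 0
G(6) = mex{} = 0
G(7) = mex{0} = 1
G(8) = mex{0} = 1
G(9) = mex{0} = 1
G(10) = mex{0} = 1
G(11) = mex{0,0} = 1
G(12) = mex{0,0} = 1
G(13) = mex{0,0} = 1
G(14) = mex{1,0} = 2
G(15) = mex{1,0} = 2
G(16) = mex{1,0} = 2
G(17) = mex{1,0} = 2
G(18) = mex{1,1} = 0

0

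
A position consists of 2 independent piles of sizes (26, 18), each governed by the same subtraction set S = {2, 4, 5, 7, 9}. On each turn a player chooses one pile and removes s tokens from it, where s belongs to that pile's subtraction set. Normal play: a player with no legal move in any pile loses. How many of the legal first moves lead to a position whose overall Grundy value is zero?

2

All piles use S = {2, 4, 5, 7, 9}:
n :  0  1  2  3  4  5  6  7  8  9 10 11 12 13 14 15 16 17 18 19 20 21 22 23 24 25 26
G :  0  0  1  1  2  2  3  3  4  4  5  0  0  1  1  2  2  3  3  4  4  5  0  0  1  1  2
Pile A: G(26) = 2.
Pile B: G(18) = 3.
Combined Grundy value = 2 ⊕ 3 = 1.
A winning move leaves total XOR = 0, i.e. changes one component's Grundy value g to g ⊕ X where X is the current total.
Pile A: need g' = 2⊕1 = 3. Options: 26−2→G=1, 26−4→G=0, 26−5→G=5, 26−7→G=4, 26−9→G=3. Hits: 1.
Pile B: need g' = 3⊕1 = 2. Options: 18−2→G=2, 18−4→G=1, 18−5→G=1, 18−7→G=0, 18−9→G=4. Hits: 1.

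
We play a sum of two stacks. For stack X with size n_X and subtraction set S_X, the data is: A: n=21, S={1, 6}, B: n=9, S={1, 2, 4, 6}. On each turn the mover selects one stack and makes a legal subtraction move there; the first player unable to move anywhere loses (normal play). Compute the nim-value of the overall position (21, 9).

Stack A, S = {1, 6}:
G(0) = 0
G(1) = mex{0} = 1
G(2) = mex{1} = 0
G(3) = mex{0} = 1
G(4) = mex{1} = 0
G(5) = mex{0} = 1
G(6) = mex{1,0} = 2
G(7) = mex{2,1} = 0
G(8) = mex{0,0} = 1
G(9) = mex{1,1} = 0
G(10) = mex{0,0} = 1
G(11) = mex{1,1} = 0
G(12) = mex{0,2} = 1
G(13) = mex{1,0} = 2
G(14) = mex{2,1} = 0
G(15) = mex{0,0} = 1
G(16) = mex{1,1} = 0
G(17) = mex{0,0} = 1
G(18) = mex{1,1} = 0
G(19) = mex{0,2} = 1
G(20) = mex{1,0} = 2
G(21) = mex{2,1} = 0
G_A(21) = 0.
Stack B, S = {1, 2, 4, 6}:
n : 0 1 2 3 4 5 6 7 8 9
G : 0 1 2 0 1 2 3 4 0 1
G_B(9) = 1.
Combined Grundy value = 0 ⊕ 1 = 1.

1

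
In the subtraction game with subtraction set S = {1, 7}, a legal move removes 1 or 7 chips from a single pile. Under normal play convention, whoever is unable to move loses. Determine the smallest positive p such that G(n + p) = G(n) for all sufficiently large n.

G(0) = 0
G(1) = mex{0} = 1
G(2) = mex{1} = 0
G(3) = mex{0} = 1
G(4) = mex{1} = 0
G(5) = mex{0} = 1
G(6) = mex{1} = 0
G(7) = mex{0,0} = 1
G(8) = mex{1,1} = 0
G(9) = mex{0,0} = 1
G(10) = mex{1,1} = 0
G(11) = mex{0,0} = 1
G(12) = mex{1,1} = 0
G(13) = mex{0,0} = 1
G(14) = mex{1,1} = 0
G(n+2) = G(n) holds for n = 0,…,6 (a full window of length max(S) = 7), so the sequence is purely periodic with period 2.

2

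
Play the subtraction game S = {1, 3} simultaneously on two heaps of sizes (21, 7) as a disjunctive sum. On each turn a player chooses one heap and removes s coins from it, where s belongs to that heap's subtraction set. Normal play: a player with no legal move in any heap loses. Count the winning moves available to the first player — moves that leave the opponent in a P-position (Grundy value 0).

0

All heaps use S = {1, 3}:
G(0) = 0
G(1) = mex{0} = 1
G(2) = mex{1} = 0
G(3) = mex{0,0} = 1
G(4) = mex{1,1} = 0
G(5) = mex{0,0} = 1
G(6) = mex{1,1} = 0
G(7) = mex{0,0} = 1
G(8) = mex{1,1} = 0
G(9) = mex{0,0} = 1
G(10) = mex{1,1} = 0
G(11) = mex{0,0} = 1
G(12) = mex{1,1} = 0
G(13) = mex{0,0} = 1
G(14) = mex{1,1} = 0
G(15) = mex{0,0} = 1
G(16) = mex{1,1} = 0
G(17) = mex{0,0} = 1
G(18) = mex{1,1} = 0
G(19) = mex{0,0} = 1
G(20) = mex{1,1} = 0
G(21) = mex{0,0} = 1
Heap A: G(21) = 1.
Heap B: G(7) = 1.
Combined Grundy value = 1 ⊕ 1 = 0.
A winning move leaves total XOR = 0, i.e. changes one component's Grundy value g to g ⊕ X where X is the current total.
Heap A: target g' = 1⊕0 = 1, but every legal move changes the Grundy value (mex property), so 0 moves.
Heap B: target g' = 1⊕0 = 1, but every legal move changes the Grundy value (mex property), so 0 moves.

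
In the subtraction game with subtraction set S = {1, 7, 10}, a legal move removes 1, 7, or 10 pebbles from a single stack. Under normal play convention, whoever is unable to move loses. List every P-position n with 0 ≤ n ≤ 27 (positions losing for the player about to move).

0, 2, 4, 6, 8, 17, 19, 21, 23, 25

G(0) = 0
G(1) = mex{0} = 1
G(2) = mex{1} = 0
G(3) = mex{0} = 1
G(4) = mex{1} = 0
G(5) = mex{0} = 1
G(6) = mex{1} = 0
G(7) = mex{0,0} = 1
G(8) = mex{1,1} = 0
G(9) = mex{0,0} = 1
G(10) = mex{1,1,0} = 2
G(11) = mex{2,0,1} = 3
G(12) = mex{3,1,0} = 2
G(13) = mex{2,0,1} = 3
G(14) = mex{3,1,0} = 2
G(15) = mex{2,0,1} = 3
G(16) = mex{3,1,0} = 2
G(17) = mex{2,2,1} = 0
G(18) = mex{0,3,0} = 1
G(19) = mex{1,2,1} = 0
G(20) = mex{0,3,2} = 1
G(21) = mex{1,2,3} = 0
G(22) = mex{0,3,2} = 1
G(23) = mex{1,2,3} = 0
G(24) = mex{0,0,2} = 1
G(25) = mex{1,1,3} = 0
G(26) = mex{0,0,2} = 1
G(27) = mex{1,1,0} = 2
P-positions are exactly the n with G(n) = 0.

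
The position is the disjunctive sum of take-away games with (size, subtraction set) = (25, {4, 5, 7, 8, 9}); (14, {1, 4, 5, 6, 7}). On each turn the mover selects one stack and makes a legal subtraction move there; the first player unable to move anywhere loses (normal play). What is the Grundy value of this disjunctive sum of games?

1

Stack A, S = {4, 5, 7, 8, 9}:
n :  0  1  2  3  4  5  6  7  8  9 10 11 12 13 14 15 16 17 18 19 20 21 22 23 24 25
G :  0  0  0  0  1  1  1  1  2  2  2  2  3  0  0  0  0  1  1  1  1  2  2  2  2  3
G_A(25) = 3.
Stack B, S = {1, 4, 5, 6, 7}:
G(0) = 0
G(1) = mex{0} = 1
G(2) = mex{1} = 0
G(3) = mex{0} = 1
G(4) = mex{1,0} = 2
G(5) = mex{2,1,0} = 3
G(6) = mex{3,0,1,0} = 2
G(7) = mex{2,1,0,1,0} = 3
G(8) = mex{3,2,1,0,1} = 4
G(9) = mex{4,3,2,1,0} = 5
G(10) = mex{5,2,3,2,1} = 0
G(11) = mex{0,3,2,3,2} = 1
G(12) = mex{1,4,3,2,3} = 0
G(13) = mex{0,5,4,3,2} = 1
G(14) = mex{1,0,5,4,3} = 2
G_B(14) = 2.
Combined Grundy value = 3 ⊕ 2 = 1.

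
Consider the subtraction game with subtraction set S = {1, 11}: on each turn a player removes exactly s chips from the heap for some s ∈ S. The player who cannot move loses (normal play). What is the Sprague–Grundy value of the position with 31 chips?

1

G(0) = 0
G(1) = mex{0} = 1
G(2) = mex{1} = 0
G(3) = mex{0} = 1
G(4) = mex{1} = 0
G(5) = mex{0} = 1
G(6) = mex{1} = 0
G(7) = mex{0} = 1
G(8) = mex{1} = 0
G(9) = mex{0} = 1
G(10) = mex{1} = 0
G(11) = mex{0,0} = 1
G(12) = mex{1,1} = 0
G(13) = mex{0,0} = 1
G(14) = mex{1,1} = 0
G(15) = mex{0,0} = 1
G(16) = mex{1,1} = 0
G(17) = mex{0,0} = 1
G(18) = mex{1,1} = 0
G(19) = mex{0,0} = 1
G(20) = mex{1,1} = 0
G(21) = mex{0,0} = 1
G(22) = mex{1,1} = 0
G(23) = mex{0,0} = 1
G(24) = mex{1,1} = 0
G(25) = mex{0,0} = 1
G(26) = mex{1,1} = 0
G(27) = mex{0,0} = 1
G(28) = mex{1,1} = 0
G(29) = mex{0,0} = 1
G(30) = mex{1,1} = 0
G(31) = mex{0,0} = 1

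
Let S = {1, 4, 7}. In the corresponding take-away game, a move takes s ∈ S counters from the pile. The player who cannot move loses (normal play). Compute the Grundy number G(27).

n :  0  1  2  3  4  5  6  7  8  9 10 11 12 13 14 15 16 17 18 19 20 21 22 23 24 25 26 27
G :  0  1  0  1  2  0  1  2  0  1  0  1  2  0  1  2  0  1  0  1  2  0  1  2  0  1  0  1

1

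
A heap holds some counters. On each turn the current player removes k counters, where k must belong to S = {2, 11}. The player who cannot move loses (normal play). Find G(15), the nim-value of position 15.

G(0) = 0
G(1) = mex{} = 0
G(2) = mex{0} = 1
G(3) = mex{0} = 1
G(4) = mex{1} = 0
G(5) = mex{1} = 0
G(6) = mex{0} = 1
G(7) = mex{0} = 1
G(8) = mex{1} = 0
G(9) = mex{1} = 0
G(10) = mex{0} = 1
G(11) = mex{0,0} = 1
G(12) = mex{1,0} = 2
G(13) = mex{1,1} = 0
G(14) = mex{2,1} = 0
G(15) = mex{0,0} = 1

1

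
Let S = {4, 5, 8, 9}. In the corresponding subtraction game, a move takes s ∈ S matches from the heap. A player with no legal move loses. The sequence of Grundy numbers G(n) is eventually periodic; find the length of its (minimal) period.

G(0) = 0
G(1) = mex{} = 0
G(2) = mex{} = 0
G(3) = mex{} = 0
G(4) = mex{0} = 1
G(5) = mex{0,0} = 1
G(6) = mex{0,0} = 1
G(7) = mex{0,0} = 1
G(8) = mex{1,0,0} = 2
G(9) = mex{1,1,0,0} = 2
G(10) = mex{1,1,0,0} = 2
G(11) = mex{1,1,0,0} = 2
G(12) = mex{2,1,1,0} = 3
G(13) = mex{2,2,1,1} = 0
G(14) = mex{2,2,1,1} = 0
G(15) = mex{2,2,1,1} = 0
G(16) = mex{3,2,2,1} = 0
G(17) = mex{0,3,2,2} = 1
G(18) = mex{0,0,2,2} = 1
G(19) = mex{0,0,2,2} = 1
G(20) = mex{0,0,3,2} = 1
G(21) = mex{1,0,0,3} = 2
G(22) = mex{1,1,0,0} = 2
G(23) = mex{1,1,0,0} = 2
G(24) = mex{1,1,0,0} = 2
G(25) = mex{2,1,1,0} = 3
G(26) = mex{2,2,1,1} = 0
G(27) = mex{2,2,1,1} = 0
G(n+13) = G(n) holds for n = 0,…,8 (a full window of length max(S) = 9), so the sequence is purely periodic with period 13.

13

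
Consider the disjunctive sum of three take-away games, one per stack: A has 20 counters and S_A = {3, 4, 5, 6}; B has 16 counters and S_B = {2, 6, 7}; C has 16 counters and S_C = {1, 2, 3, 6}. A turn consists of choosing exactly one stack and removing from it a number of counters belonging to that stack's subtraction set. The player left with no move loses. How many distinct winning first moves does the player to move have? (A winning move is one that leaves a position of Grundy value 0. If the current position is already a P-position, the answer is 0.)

Stack A, S = {3, 4, 5, 6}:
n :  0  1  2  3  4  5  6  7  8  9 10 11 12 13 14 15 16 17 18 19 20
G :  0  0  0  1  1  1  2  2  2  0  0  0  1  1  1  2  2  2  0  0  0
G_A(20) = 0.
Stack B, S = {2, 6, 7}:
n :  0  1  2  3  4  5  6  7  8  9 10 11 12 13 14 15 16
G :  0  0  1  1  0  0  1  1  2  0  3  1  2  0  0  1  1
G_B(16) = 1.
Stack C, S = {1, 2, 3, 6}:
G(0) = 0
G(1) = mex{0} = 1
G(2) = mex{1,0} = 2
G(3) = mex{2,1,0} = 3
G(4) = mex{3,2,1} = 0
G(5) = mex{0,3,2} = 1
G(6) = mex{1,0,3,0} = 2
G(7) = mex{2,1,0,1} = 3
G(8) = mex{3,2,1,2} = 0
G(9) = mex{0,3,2,3} = 1
G(10) = mex{1,0,3,0} = 2
G(11) = mex{2,1,0,1} = 3
G(12) = mex{3,2,1,2} = 0
G(13) = mex{0,3,2,3} = 1
G(14) = mex{1,0,3,0} = 2
G(15) = mex{2,1,0,1} = 3
G(16) = mex{3,2,1,2} = 0
G_C(16) = 0.
Combined Grundy value = 0 ⊕ 1 ⊕ 0 = 1.
A winning move leaves total XOR = 0, i.e. changes one component's Grundy value g to g ⊕ X where X is the current total.
Stack A: need g' = 0⊕1 = 1. Options: 20−3→G=2, 20−4→G=2, 20−5→G=2, 20−6→G=1. Hits: 1.
Stack B: need g' = 1⊕1 = 0. Options: 16−2→G=0, 16−6→G=3, 16−7→G=0. Hits: 2.
Stack C: need g' = 0⊕1 = 1. Options: 16−1→G=3, 16−2→G=2, 16−3→G=1, 16−6→G=2. Hits: 1.

4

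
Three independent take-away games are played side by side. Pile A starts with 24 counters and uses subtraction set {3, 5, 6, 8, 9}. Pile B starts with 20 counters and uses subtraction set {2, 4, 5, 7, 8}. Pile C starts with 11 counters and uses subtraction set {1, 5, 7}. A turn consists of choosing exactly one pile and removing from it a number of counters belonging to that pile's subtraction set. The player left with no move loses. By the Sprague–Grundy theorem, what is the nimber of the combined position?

Pile A, S = {3, 5, 6, 8, 9}:
G(0) = 0
G(1) = mex{} = 0
G(2) = mex{} = 0
G(3) = mex{0} = 1
G(4) = mex{0} = 1
G(5) = mex{0,0} = 1
G(6) = mex{1,0,0} = 2
G(7) = mex{1,0,0} = 2
G(8) = mex{1,1,0,0} = 2
G(9) = mex{2,1,1,0,0} = 3
G(10) = mex{2,1,1,0,0} = 3
G(11) = mex{2,2,1,1,0} = 3
G(12) = mex{3,2,2,1,1} = 0
G(13) = mex{3,2,2,1,1} = 0
G(14) = mex{3,3,2,2,1} = 0
G(15) = mex{0,3,3,2,2} = 1
G(16) = mex{0,3,3,2,2} = 1
G(17) = mex{0,0,3,3,2} = 1
G(18) = mex{1,0,0,3,3} = 2
G(19) = mex{1,0,0,3,3} = 2
G(20) = mex{1,1,0,0,3} = 2
G(21) = mex{2,1,1,0,0} = 3
G(22) = mex{2,1,1,0,0} = 3
G(23) = mex{2,2,1,1,0} = 3
G(24) = mex{3,2,2,1,1} = 0
G_A(24) = 0.
Pile B, S = {2, 4, 5, 7, 8}:
n :  0  1  2  3  4  5  6  7  8  9 10 11 12 13 14 15 16 17 18 19 20
G :  0  0  1  1  2  2  3  3  4  4  0  0  1  1  2  2  3  3  4  4  0
G_B(20) = 0.
Pile C, S = {1, 5, 7}:
G(0) = 0
G(1) = mex{0} = 1
G(2) = mex{1} = 0
G(3) = mex{0} = 1
G(4) = mex{1} = 0
G(5) = mex{0,0} = 1
G(6) = mex{1,1} = 0
G(7) = mex{0,0,0} = 1
G(8) = mex{1,1,1} = 0
G(9) = mex{0,0,0} = 1
G(10) = mex{1,1,1} = 0
G(11) = mex{0,0,0} = 1
G_C(11) = 1.
Combined Grundy value = 0 ⊕ 0 ⊕ 1 = 1.

1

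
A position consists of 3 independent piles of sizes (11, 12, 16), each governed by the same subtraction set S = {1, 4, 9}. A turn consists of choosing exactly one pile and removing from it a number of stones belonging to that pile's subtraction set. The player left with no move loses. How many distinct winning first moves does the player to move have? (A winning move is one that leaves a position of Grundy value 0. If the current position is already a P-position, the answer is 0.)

0

All piles use S = {1, 4, 9}:
G(0) = 0
G(1) = mex{0} = 1
G(2) = mex{1} = 0
G(3) = mex{0} = 1
G(4) = mex{1,0} = 2
G(5) = mex{2,1} = 0
G(6) = mex{0,0} = 1
G(7) = mex{1,1} = 0
G(8) = mex{0,2} = 1
G(9) = mex{1,0,0} = 2
G(10) = mex{2,1,1} = 0
G(11) = mex{0,0,0} = 1
G(12) = mex{1,1,1} = 0
G(13) = mex{0,2,2} = 1
G(14) = mex{1,0,0} = 2
G(15) = mex{2,1,1} = 0
G(16) = mex{0,0,0} = 1
Pile A: G(11) = 1.
Pile B: G(12) = 0.
Pile C: G(16) = 1.
Combined Grundy value = 1 ⊕ 0 ⊕ 1 = 0.
A winning move leaves total XOR = 0, i.e. changes one component's Grundy value g to g ⊕ X where X is the current total.
Pile A: target g' = 1⊕0 = 1, but every legal move changes the Grundy value (mex property), so 0 moves.
Pile B: target g' = 0⊕0 = 0, but every legal move changes the Grundy value (mex property), so 0 moves.
Pile C: target g' = 1⊕0 = 1, but every legal move changes the Grundy value (mex property), so 0 moves.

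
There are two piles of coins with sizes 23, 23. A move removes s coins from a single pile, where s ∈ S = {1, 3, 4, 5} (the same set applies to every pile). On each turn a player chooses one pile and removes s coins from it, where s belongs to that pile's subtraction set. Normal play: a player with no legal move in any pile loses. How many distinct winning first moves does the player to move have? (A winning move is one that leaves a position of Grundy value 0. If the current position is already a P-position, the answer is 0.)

All piles use S = {1, 3, 4, 5}:
G(0) = 0
G(1) = mex{0} = 1
G(2) = mex{1} = 0
G(3) = mex{0,0} = 1
G(4) = mex{1,1,0} = 2
G(5) = mex{2,0,1,0} = 3
G(6) = mex{3,1,0,1} = 2
G(7) = mex{2,2,1,0} = 3
G(8) = mex{3,3,2,1} = 0
G(9) = mex{0,2,3,2} = 1
G(10) = mex{1,3,2,3} = 0
G(11) = mex{0,0,3,2} = 1
G(12) = mex{1,1,0,3} = 2
G(13) = mex{2,0,1,0} = 3
G(14) = mex{3,1,0,1} = 2
G(15) = mex{2,2,1,0} = 3
G(16) = mex{3,3,2,1} = 0
G(17) = mex{0,2,3,2} = 1
G(18) = mex{1,3,2,3} = 0
G(19) = mex{0,0,3,2} = 1
G(20) = mex{1,1,0,3} = 2
G(21) = mex{2,0,1,0} = 3
G(22) = mex{3,1,0,1} = 2
G(23) = mex{2,2,1,0} = 3
Pile A: G(23) = 3.
Pile B: G(23) = 3.
Combined Grundy value = 3 ⊕ 3 = 0.
A winning move leaves total XOR = 0, i.e. changes one component's Grundy value g to g ⊕ X where X is the current total.
Pile A: target g' = 3⊕0 = 3, but every legal move changes the Grundy value (mex property), so 0 moves.
Pile B: target g' = 3⊕0 = 3, but every legal move changes the Grundy value (mex property), so 0 moves.

0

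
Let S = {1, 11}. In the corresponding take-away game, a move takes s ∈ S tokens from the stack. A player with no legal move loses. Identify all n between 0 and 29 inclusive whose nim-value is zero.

n :  0  1  2  3  4  5  6  7  8  9 10 11 12 13 14 15 16 17 18 19 20 21 22 23 24 25 26 27 28 29
G :  0  1  0  1  0  1  0  1  0  1  0  1  0  1  0  1  0  1  0  1  0  1  0  1  0  1  0  1  0  1
P-positions are exactly the n with G(n) = 0.

0, 2, 4, 6, 8, 10, 12, 14, 16, 18, 20, 22, 24, 26, 28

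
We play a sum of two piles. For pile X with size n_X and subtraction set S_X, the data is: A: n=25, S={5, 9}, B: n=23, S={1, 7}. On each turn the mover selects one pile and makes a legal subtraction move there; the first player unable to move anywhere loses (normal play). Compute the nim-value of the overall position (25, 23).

3

Pile A, S = {5, 9}:
G(0) = 0
G(1) = mex{} = 0
G(2) = mex{} = 0
G(3) = mex{} = 0
G(4) = mex{} = 0
G(5) = mex{0} = 1
G(6) = mex{0} = 1
G(7) = mex{0} = 1
G(8) = mex{0} = 1
G(9) = mex{0,0} = 1
G(10) = mex{1,0} = 2
G(11) = mex{1,0} = 2
G(12) = mex{1,0} = 2
G(13) = mex{1,0} = 2
G(14) = mex{1,1} = 0
G(15) = mex{2,1} = 0
G(16) = mex{2,1} = 0
G(17) = mex{2,1} = 0
G(18) = mex{2,1} = 0
G(19) = mex{0,2} = 1
G(20) = mex{0,2} = 1
G(21) = mex{0,2} = 1
G(22) = mex{0,2} = 1
G(23) = mex{0,0} = 1
G(24) = mex{1,0} = 2
G(25) = mex{1,0} = 2
G_A(25) = 2.
Pile B, S = {1, 7}:
G(0) = 0
G(1) = mex{0} = 1
G(2) = mex{1} = 0
G(3) = mex{0} = 1
G(4) = mex{1} = 0
G(5) = mex{0} = 1
G(6) = mex{1} = 0
G(7) = mex{0,0} = 1
G(8) = mex{1,1} = 0
G(9) = mex{0,0} = 1
G(10) = mex{1,1} = 0
G(11) = mex{0,0} = 1
G(12) = mex{1,1} = 0
G(13) = mex{0,0} = 1
G(14) = mex{1,1} = 0
G(15) = mex{0,0} = 1
G(16) = mex{1,1} = 0
G(17) = mex{0,0} = 1
G(18) = mex{1,1} = 0
G(19) = mex{0,0} = 1
G(20) = mex{1,1} = 0
G(21) = mex{0,0} = 1
G(22) = mex{1,1} = 0
G(23) = mex{0,0} = 1
G_B(23) = 1.
Combined Grundy value = 2 ⊕ 1 = 3.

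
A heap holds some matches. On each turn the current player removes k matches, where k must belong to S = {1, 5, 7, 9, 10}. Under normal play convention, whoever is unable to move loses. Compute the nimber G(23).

0

G(0) = 0
G(1) = mex{0} = 1
G(2) = mex{1} = 0
G(3) = mex{0} = 1
G(4) = mex{1} = 0
G(5) = mex{0,0} = 1
G(6) = mex{1,1} = 0
G(7) = mex{0,0,0} = 1
G(8) = mex{1,1,1} = 0
G(9) = mex{0,0,0,0} = 1
G(10) = mex{1,1,1,1,0} = 2
G(11) = mex{2,0,0,0,1} = 3
G(12) = mex{3,1,1,1,0} = 2
G(13) = mex{2,0,0,0,1} = 3
G(14) = mex{3,1,1,1,0} = 2
G(15) = mex{2,2,0,0,1} = 3
G(16) = mex{3,3,1,1,0} = 2
G(17) = mex{2,2,2,0,1} = 3
G(18) = mex{3,3,3,1,0} = 2
G(19) = mex{2,2,2,2,1} = 0
G(20) = mex{0,3,3,3,2} = 1
G(21) = mex{1,2,2,2,3} = 0
G(22) = mex{0,3,3,3,2} = 1
G(23) = mex{1,2,2,2,3} = 0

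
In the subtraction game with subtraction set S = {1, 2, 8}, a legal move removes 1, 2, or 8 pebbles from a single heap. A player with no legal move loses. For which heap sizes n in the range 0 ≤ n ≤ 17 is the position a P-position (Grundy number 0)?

0, 3, 6, 9, 12, 15

G(0) = 0
G(1) = mex{0} = 1
G(2) = mex{1,0} = 2
G(3) = mex{2,1} = 0
G(4) = mex{0,2} = 1
G(5) = mex{1,0} = 2
G(6) = mex{2,1} = 0
G(7) = mex{0,2} = 1
G(8) = mex{1,0,0} = 2
G(9) = mex{2,1,1} = 0
G(10) = mex{0,2,2} = 1
G(11) = mex{1,0,0} = 2
G(12) = mex{2,1,1} = 0
G(13) = mex{0,2,2} = 1
G(14) = mex{1,0,0} = 2
G(15) = mex{2,1,1} = 0
G(16) = mex{0,2,2} = 1
G(17) = mex{1,0,0} = 2
P-positions are exactly the n with G(n) = 0.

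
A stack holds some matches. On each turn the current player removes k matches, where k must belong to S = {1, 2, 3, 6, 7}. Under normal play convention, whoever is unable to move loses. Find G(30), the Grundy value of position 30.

n :  0  1  2  3  4  5  6  7  8  9 10 11 12 13 14 15 16 17 18 19 20 21 22 23 24 25 26 27 28 29 30
G :  0  1  2  3  0  1  2  3  0  1  2  3  0  1  2  3  0  1  2  3  0  1  2  3  0  1  2  3  0  1  2

2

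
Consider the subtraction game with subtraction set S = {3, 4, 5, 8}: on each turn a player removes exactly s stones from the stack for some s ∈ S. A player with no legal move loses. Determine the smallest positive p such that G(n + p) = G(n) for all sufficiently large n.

G(0) = 0
G(1) = mex{} = 0
G(2) = mex{} = 0
G(3) = mex{0} = 1
G(4) = mex{0,0} = 1
G(5) = mex{0,0,0} = 1
G(6) = mex{1,0,0} = 2
G(7) = mex{1,1,0} = 2
G(8) = mex{1,1,1,0} = 2
G(9) = mex{2,1,1,0} = 3
G(10) = mex{2,2,1,0} = 3
G(11) = mex{2,2,2,1} = 0
G(12) = mex{3,2,2,1} = 0
G(13) = mex{3,3,2,1} = 0
G(14) = mex{0,3,3,2} = 1
G(15) = mex{0,0,3,2} = 1
G(16) = mex{0,0,0,2} = 1
G(17) = mex{1,0,0,3} = 2
G(18) = mex{1,1,0,3} = 2
G(19) = mex{1,1,1,0} = 2
G(20) = mex{2,1,1,0} = 3
G(21) = mex{2,2,1,0} = 3
G(22) = mex{2,2,2,1} = 0
G(23) = mex{3,2,2,1} = 0
G(n+11) = G(n) holds for n = 0,…,7 (a full window of length max(S) = 8), so the sequence is purely periodic with period 11.

11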